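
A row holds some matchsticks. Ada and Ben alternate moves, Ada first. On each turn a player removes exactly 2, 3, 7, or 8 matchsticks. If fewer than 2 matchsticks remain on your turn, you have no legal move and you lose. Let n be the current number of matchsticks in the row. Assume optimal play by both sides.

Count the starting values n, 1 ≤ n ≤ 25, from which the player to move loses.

Label each position W (a win for the player to move) or L (a loss). A position with no legal move is L; any other position is W exactly when some move reaches an L, and L when every move reaches a W.
n=0: no move → L
n=1: no move → L
n=2: reaches L-position 0 → W
n=3: reaches L-position 1 → W
n=4: reaches L-position 1 → W
n=5: only reaches 3(W), 2(W), all W → L
n=6: only reaches 4(W), 3(W), all W → L
n=7: reaches L-position 5 → W
n=8: reaches L-position 6 → W
n=9: reaches L-position 6 → W
n=10: only reaches 8(W), 7(W), 3(W), 2(W), all W → L
n=11: only reaches 9(W), 8(W), 4(W), 3(W), all W → L
n=12: reaches L-position 10 → W
n=13: reaches L-position 11 → W
n=14: reaches L-position 11 → W
n=15: only reaches 13(W), 12(W), 8(W), 7(W), all W → L
n=16: only reaches 14(W), 13(W), 9(W), 8(W), all W → L
n=17: reaches L-position 15 → W
n=18: reaches L-position 16 → W
n=19: reaches L-position 16 → W
n=20: only reaches 18(W), 17(W), 13(W), 12(W), all W → L
n=21: only reaches 19(W), 18(W), 14(W), 13(W), all W → L
n=22: reaches L-position 20 → W
n=23: reaches L-position 21 → W
n=24: reaches L-position 21 → W
n=25: only reaches 23(W), 22(W), 18(W), 17(W), all W → L
L entries with 1 ≤ n ≤ 25 (n=0 is outside the asked range and is not counted): n = 1, 5, 6, 10, 11, 15, 16, 20, 21, 25; that makes 10.

10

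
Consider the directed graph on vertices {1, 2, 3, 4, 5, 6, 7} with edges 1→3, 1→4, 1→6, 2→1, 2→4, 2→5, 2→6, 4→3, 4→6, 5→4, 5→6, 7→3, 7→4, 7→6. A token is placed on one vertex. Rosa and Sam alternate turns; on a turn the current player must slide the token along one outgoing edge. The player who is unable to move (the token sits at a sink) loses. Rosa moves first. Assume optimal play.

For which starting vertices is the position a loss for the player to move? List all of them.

Compute win/loss labels from the base case upward. A position with no move is L. Any other position is W if it can reach an L in one move, else L.
Every edge goes from a vertex to one that appears earlier in the order 3, 6, 4, 1, 5, 2, 7, so processing vertices in that order labels each vertex after all of its successors.
3: no outgoing edge → L
6: no outgoing edge → L
4: reaches L-position 6 → W
1: reaches L-position 6 → W
5: reaches L-position 6 → W
2: reaches L-position 6 → W
7: reaches L-position 6 → W
The losing starting vertices are exactly the entries labelled L in this table (2 of them).

3, 6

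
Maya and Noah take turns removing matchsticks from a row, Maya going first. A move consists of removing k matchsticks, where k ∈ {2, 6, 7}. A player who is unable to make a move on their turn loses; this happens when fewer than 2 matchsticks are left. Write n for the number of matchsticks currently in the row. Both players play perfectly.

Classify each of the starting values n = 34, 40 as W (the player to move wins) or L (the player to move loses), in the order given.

Label each position W (a win for the player to move) or L (a loss). A position with no legal move is L; any other position is W exactly when some move reaches an L, and L when every move reaches a W.
n=0: no move → L
n=1: no move → L
n=2: →0(L), so W
n=3: →1(L), so W
n=4: →2(W) only, which is W, so L
n=5: →3(W) only, which is W, so L
n=6: →4(L), so W
n=7: →5(L), so W
n=8: →1(L), so W
n=9: →7(W), 3(W), 2(W) — all W, so L
n=10: →4(L), so W
n=11: →9(L), so W
n=12: →5(L), so W
n=13: →11(W), 7(W), 6(W) — all W, so L
n=14: →12(W), 8(W), 7(W) — all W, so L
n=15: →13(L), so W
n=16: →14(L), so W
n=17: →15(W), 11(W), 10(W) — all W, so L
n=18: →16(W), 12(W), 11(W) — all W, so L
n=19: →17(L), so W
n=20: →18(L), so W
n=21: →14(L), so W
n=22: →20(W), 16(W), 15(W) — all W, so L
n=23: →17(L), so W
n=24: →22(L), so W
n=25: →18(L), so W
n=26: →24(W), 20(W), 19(W) — all W, so L
n=27: →25(W), 21(W), 20(W) — all W, so L
n=28: →26(L), so W
n=29: →27(L), so W
n=30: →28(W), 24(W), 23(W) — all W, so L
n=31: →29(W), 25(W), 24(W) — all W, so L
n=32: →30(L), so W
n=33: →31(L), so W
n=34: →27(L), so W
n=35: →33(W), 29(W), 28(W) — all W, so L
n=36: →30(L), so W
n=37: →35(L), so W
n=38: →31(L), so W
n=39: →37(W), 33(W), 32(W) — all W, so L
n=40: →38(W), 34(W), 33(W) — all W, so L

34: W, 40: L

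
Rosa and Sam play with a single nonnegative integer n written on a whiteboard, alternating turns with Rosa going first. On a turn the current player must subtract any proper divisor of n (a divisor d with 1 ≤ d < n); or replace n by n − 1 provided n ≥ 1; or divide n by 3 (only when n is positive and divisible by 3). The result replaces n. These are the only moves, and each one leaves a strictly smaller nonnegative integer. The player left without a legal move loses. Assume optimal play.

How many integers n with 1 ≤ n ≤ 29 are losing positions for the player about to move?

Positions with no move are L. A position that does have a move is losing for the player to move precisely when every available move leads to a winning position for the opponent. Fill in the labels:
n=0: no move → L
n=1: reaches L-position 0 → W
n=2: only reaches 1(W), which is W → L
n=3: reaches L-position 2 → W
n=4: reaches L-position 2 → W
n=5: only reaches 4(W), which is W → L
n=6: reaches L-position 2 → W
n=7: only reaches 6(W), which is W → L
n=8: reaches L-position 7 → W
n=9: only reaches 3(W), 6(W), 8(W), all W → L
n=10: reaches L-position 5 → W
n=11: only reaches 10(W), which is W → L
n=12: reaches L-position 9 → W
n=13: only reaches 12(W), which is W → L
n=14: reaches L-position 7 → W
n=15: reaches L-position 5 → W
n=16: only reaches 8(W), 12(W), 14(W), 15(W), all W → L
n=17: reaches L-position 16 → W
n=18: reaches L-position 9 → W
n=19: only reaches 18(W), which is W → L
n=20: reaches L-position 16 → W
n=21: reaches L-position 7 → W
n=22: reaches L-position 11 → W
n=23: only reaches 22(W), which is W → L
n=24: reaches L-position 16 → W
n=25: only reaches 20(W), 24(W), all W → L
n=26: reaches L-position 13 → W
n=27: reaches L-position 9 → W
n=28: only reaches 14(W), 21(W), 24(W), 26(W), 27(W), all W → L
n=29: reaches L-position 28 → W
L entries with 1 ≤ n ≤ 29 (n=0 is outside the asked range and is not counted): n = 2, 5, 7, 9, 11, 13, 16, 19, 23, 25, 28; that makes 11.

11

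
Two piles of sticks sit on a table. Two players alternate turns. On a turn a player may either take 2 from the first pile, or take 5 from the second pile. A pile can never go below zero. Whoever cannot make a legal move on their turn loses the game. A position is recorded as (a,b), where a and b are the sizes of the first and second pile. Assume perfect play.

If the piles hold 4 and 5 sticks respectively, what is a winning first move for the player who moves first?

Move to (2,5).

Label each position W (a win for the player to move) or L (a loss). A position with no legal move is L; any other position is W exactly when some move reaches an L, and L when every move reaches a W.
No move ever increases a pile, so every position that can arise here has a ≤ 4 and b ≤ 5; it is enough to label the cells with 0 ≤ a ≤ 4 and 0 ≤ b ≤ 5.
Every move lowers a or b (never raises either), so fill the grid row by row in increasing a, and left to right within a row: each cell's successors are then already labelled.
      b=0  b=1  b=2  b=3  b=4  b=5
a=0:    L    L    L    L    L    W
a=1:    L    L    L    L    L    W
a=2:    W    W    W    W    W    L
a=3:    W    W    W    W    W    L
a=4:    L    L    L    L    L    W
Cells with no legal move (terminal, hence L): (0,0), (0,1), (0,2), (0,3), (0,4), (1,0), (1,1), (1,2), (1,3), (1,4).
The remaining L cells, each justified by listing all of its moves:
(2,5): only reaches (0,5)(W), (2,0)(W), all W → L
(3,5): only reaches (1,5)(W), (3,0)(W), all W → L
(4,0): only reaches (2,0)(W), which is W → L
(4,1): only reaches (2,1)(W), which is W → L
(4,2): only reaches (2,2)(W), which is W → L
(4,3): only reaches (2,3)(W), which is W → L
(4,4): only reaches (2,4)(W), which is W → L
Every other cell has at least one move into one of the L cells above, so it is W.
From (4,5), the L positions reachable in one move are: (2,5), (4,0). Any move reaching one of these is winning.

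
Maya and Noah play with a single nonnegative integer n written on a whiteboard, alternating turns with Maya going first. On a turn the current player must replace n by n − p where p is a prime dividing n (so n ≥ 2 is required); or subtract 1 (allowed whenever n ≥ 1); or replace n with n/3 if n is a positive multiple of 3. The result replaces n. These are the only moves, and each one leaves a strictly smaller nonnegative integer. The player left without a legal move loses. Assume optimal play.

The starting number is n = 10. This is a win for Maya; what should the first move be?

Move to 8.

Label each position W (a win for the player to move) or L (a loss). A position with no legal move is L; any other position is W exactly when some move reaches an L, and L when every move reaches a W.
n=0: no move → L
n=1: can move to 0, which is L ⇒ W
n=2: can move to 0, which is L ⇒ W
n=3: can move to 0, which is L ⇒ W
n=4: moves to 2(W), 3(W); every one is W ⇒ L
n=5: can move to 0, which is L ⇒ W
n=6: can move to 4, which is L ⇒ W
n=7: can move to 0, which is L ⇒ W
n=8: moves to 6(W), 7(W); every one is W ⇒ L
n=9: can move to 8, which is L ⇒ W
n=10: can move to 8, which is L ⇒ W
From 10, the L positions reachable in one move are: 8.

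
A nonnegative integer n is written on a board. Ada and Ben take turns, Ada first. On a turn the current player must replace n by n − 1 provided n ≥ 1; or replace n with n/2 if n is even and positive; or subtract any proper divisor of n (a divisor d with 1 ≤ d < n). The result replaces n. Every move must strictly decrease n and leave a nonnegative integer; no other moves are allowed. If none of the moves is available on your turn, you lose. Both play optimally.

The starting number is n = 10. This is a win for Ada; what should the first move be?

Move to 5.

Label each position W (a win for the player to move) or L (a loss). A position with no legal move is L; any other position is W exactly when some move reaches an L, and L when every move reaches a W.
n=0: no move → L
n=1: →0(L), so W
n=2: →1(W) only, which is W, so L
n=3: →2(L), so W
n=4: →2(L), so W
n=5: →4(W) only, which is W, so L
n=6: →5(L), so W
n=7: →6(W) only, which is W, so L
n=8: →7(L), so W
n=9: →6(W), 8(W) — all W, so L
n=10: →5(L), so W
From 10, the L positions reachable in one move are: 5, 9. Any move reaching one of these is winning.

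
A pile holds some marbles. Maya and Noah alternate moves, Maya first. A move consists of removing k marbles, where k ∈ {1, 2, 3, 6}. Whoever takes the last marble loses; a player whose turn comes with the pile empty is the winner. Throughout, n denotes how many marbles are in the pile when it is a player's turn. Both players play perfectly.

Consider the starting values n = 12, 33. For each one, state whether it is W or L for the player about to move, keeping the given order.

Use the standard recursion: the mover wins at a terminal position; elsewhere, the mover wins exactly when some move hands the opponent an L position.
n=0: no move; the opponent has just taken the last marble and therefore loses → W
n=1: the only move is to 0(W), a W ⇒ L
n=2: can move to 1, which is L ⇒ W
n=3: can move to 1, which is L ⇒ W
n=4: can move to 1, which is L ⇒ W
n=5: moves to 4(W), 3(W), 2(W); every one is W ⇒ L
n=6: can move to 5, which is L ⇒ W
n=7: can move to 5, which is L ⇒ W
n=8: can move to 5, which is L ⇒ W
n=9: moves to 8(W), 7(W), 6(W), 3(W); every one is W ⇒ L
n=10: can move to 9, which is L ⇒ W
n=11: can move to 9, which is L ⇒ W
n=12: can move to 9, which is L ⇒ W
n=13: moves to 12(W), 11(W), 10(W), 7(W); every one is W ⇒ L
n=14: can move to 13, which is L ⇒ W
n=15: can move to 13, which is L ⇒ W
n=16: can move to 13, which is L ⇒ W
n=17: moves to 16(W), 15(W), 14(W), 11(W); every one is W ⇒ L
n=18: can move to 17, which is L ⇒ W
n=19: can move to 17, which is L ⇒ W
n=20: can move to 17, which is L ⇒ W
n=21: moves to 20(W), 19(W), 18(W), 15(W); every one is W ⇒ L
n=22: can move to 21, which is L ⇒ W
n=23: can move to 21, which is L ⇒ W
n=24: can move to 21, which is L ⇒ W
n=25: moves to 24(W), 23(W), 22(W), 19(W); every one is W ⇒ L
n=26: can move to 25, which is L ⇒ W
n=27: can move to 25, which is L ⇒ W
n=28: can move to 25, which is L ⇒ W
n=29: moves to 28(W), 27(W), 26(W), 23(W); every one is W ⇒ L
n=30: can move to 29, which is L ⇒ W
n=31: can move to 29, which is L ⇒ W
n=32: can move to 29, which is L ⇒ W
n=33: moves to 32(W), 31(W), 30(W), 27(W); every one is W ⇒ L

12: W, 33: L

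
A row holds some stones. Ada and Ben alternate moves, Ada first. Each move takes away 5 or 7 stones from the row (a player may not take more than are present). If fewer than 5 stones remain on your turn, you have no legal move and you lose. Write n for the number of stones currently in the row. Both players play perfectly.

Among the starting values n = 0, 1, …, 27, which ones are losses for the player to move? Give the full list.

Label each position W (a win for the player to move) or L (a loss). A position with no legal move is L; any other position is W exactly when some move reaches an L, and L when every move reaches a W.
n=0: no move → L
n=1: no move → L
n=2: no move → L
n=3: no move → L
n=4: no move → L
n=5: can move to 0, which is L ⇒ W
n=6: can move to 1, which is L ⇒ W
n=7: can move to 2, which is L ⇒ W
n=8: can move to 3, which is L ⇒ W
n=9: can move to 4, which is L ⇒ W
n=10: can move to 3, which is L ⇒ W
n=11: can move to 4, which is L ⇒ W
n=12: moves to 7(W), 5(W); every one is W ⇒ L
n=13: moves to 8(W), 6(W); every one is W ⇒ L
n=14: moves to 9(W), 7(W); every one is W ⇒ L
n=15: moves to 10(W), 8(W); every one is W ⇒ L
n=16: moves to 11(W), 9(W); every one is W ⇒ L
n=17: can move to 12, which is L ⇒ W
n=18: can move to 13, which is L ⇒ W
n=19: can move to 14, which is L ⇒ W
n=20: can move to 15, which is L ⇒ W
n=21: can move to 16, which is L ⇒ W
n=22: can move to 15, which is L ⇒ W
n=23: can move to 16, which is L ⇒ W
n=24: moves to 19(W), 17(W); every one is W ⇒ L
n=25: moves to 20(W), 18(W); every one is W ⇒ L
n=26: moves to 21(W), 19(W); every one is W ⇒ L
n=27: moves to 22(W), 20(W); every one is W ⇒ L
The losing starting values of n are exactly the entries labelled L in this table (14 of them).

0, 1, 2, 3, 4, 12, 13, 14, 15, 16, 24, 25, 26, 27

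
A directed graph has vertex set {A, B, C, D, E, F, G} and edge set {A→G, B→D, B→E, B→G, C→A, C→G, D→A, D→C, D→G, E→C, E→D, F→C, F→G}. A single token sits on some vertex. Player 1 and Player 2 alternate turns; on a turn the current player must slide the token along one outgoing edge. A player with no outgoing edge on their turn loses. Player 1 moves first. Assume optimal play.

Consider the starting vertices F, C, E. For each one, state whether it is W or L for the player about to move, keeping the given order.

F: W, C: W, E: L

Label each position W (a win for the player to move) or L (a loss). A position with no legal move is L; any other position is W exactly when some move reaches an L, and L when every move reaches a W.
Every edge goes from a vertex to one that appears earlier in the order G, A, C, D, E, F, B, so processing vertices in that order labels each vertex after all of its successors.
G: no outgoing edge → L
A: →G(L), so W
C: →G(L), so W
D: →G(L), so W
E: →D(W), C(W) — all W, so L
F: →G(L), so W
B: →E(L), so W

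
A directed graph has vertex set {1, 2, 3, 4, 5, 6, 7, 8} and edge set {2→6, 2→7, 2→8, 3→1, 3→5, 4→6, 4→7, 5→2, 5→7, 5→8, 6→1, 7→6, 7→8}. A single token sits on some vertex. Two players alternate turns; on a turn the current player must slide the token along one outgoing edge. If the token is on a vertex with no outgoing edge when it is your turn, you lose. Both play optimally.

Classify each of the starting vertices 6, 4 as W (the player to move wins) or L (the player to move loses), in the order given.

6: W, 4: L

Work bottom-up. With no move the player to move loses. Otherwise the position is W if at least one move leads to an L position for the opponent, and L if every move leads to a W.
Every edge goes from a vertex to one that appears earlier in the order 8, 1, 6, 7, 2, 5, 4, 3, so processing vertices in that order labels each vertex after all of its successors.
8: no outgoing edge → L
1: no outgoing edge → L
6: reaches L-position 1 → W
7: reaches L-position 8 → W
2: reaches L-position 8 → W
5: reaches L-position 8 → W
4: only reaches 7(W), 6(W), all W → L
3: reaches L-position 1 → W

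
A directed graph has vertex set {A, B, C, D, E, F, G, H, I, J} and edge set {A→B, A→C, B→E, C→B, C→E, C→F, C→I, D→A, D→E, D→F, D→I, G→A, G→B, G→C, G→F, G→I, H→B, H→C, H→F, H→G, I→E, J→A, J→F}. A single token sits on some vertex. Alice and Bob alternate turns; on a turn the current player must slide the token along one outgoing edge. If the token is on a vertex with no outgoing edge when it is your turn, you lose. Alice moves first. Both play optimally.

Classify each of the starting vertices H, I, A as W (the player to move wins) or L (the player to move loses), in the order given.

Compute win/loss labels from the base case upward. A position with no move is L. Any other position is W if it can reach an L in one move, else L.
Every edge goes from a vertex to one that appears earlier in the order E, F, B, I, C, A, G, H, D, J, so processing vertices in that order labels each vertex after all of its successors.
E: no outgoing edge → L
F: no outgoing edge → L
B: W (go to E, an L position)
I: W (go to E, an L position)
C: W (go to F, an L position)
A: L (options C(W), B(W) are all W)
G: W (go to A, an L position)
H: W (go to F, an L position)
D: W (go to A, an L position)
J: W (go to A, an L position)

H: W, I: W, A: L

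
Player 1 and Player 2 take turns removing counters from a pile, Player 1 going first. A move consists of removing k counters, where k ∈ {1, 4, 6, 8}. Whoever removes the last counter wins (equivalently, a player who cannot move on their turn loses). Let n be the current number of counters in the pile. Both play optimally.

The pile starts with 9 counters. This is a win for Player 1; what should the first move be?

Positions with no move are L. A position that does have a move is losing for the player to move precisely when every available move leads to a winning position for the opponent. Fill in the labels:
n=0: no move → L
n=1: reaches L-position 0 → W
n=2: only reaches 1(W), which is W → L
n=3: reaches L-position 2 → W
n=4: reaches L-position 0 → W
n=5: only reaches 4(W), 1(W), all W → L
n=6: reaches L-position 5 → W
n=7: only reaches 6(W), 3(W), 1(W), all W → L
n=8: reaches L-position 7 → W
n=9: reaches L-position 5 → W
From 9, the L positions reachable in one move are: 5.

Remove 4, leaving 5.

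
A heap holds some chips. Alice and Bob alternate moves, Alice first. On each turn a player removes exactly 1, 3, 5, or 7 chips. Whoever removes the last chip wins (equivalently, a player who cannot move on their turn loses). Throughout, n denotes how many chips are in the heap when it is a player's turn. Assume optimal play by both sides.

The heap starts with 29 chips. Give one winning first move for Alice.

Build the W/L table. Terminal = L. A non-terminal position is W if it has a move to some L; otherwise it is L.
n=0: no move → L
n=1: reaches L-position 0 → W
n=2: only reaches 1(W), which is W → L
n=3: reaches L-position 2 → W
n=4: only reaches 3(W), 1(W), all W → L
n=5: reaches L-position 4 → W
n=6: only reaches 5(W), 3(W), 1(W), all W → L
n=7: reaches L-position 6 → W
n=8: only reaches 7(W), 5(W), 3(W), 1(W), all W → L
n=9: reaches L-position 8 → W
n=10: only reaches 9(W), 7(W), 5(W), 3(W), all W → L
n=11: reaches L-position 10 → W
n=12: only reaches 11(W), 9(W), 7(W), 5(W), all W → L
n=13: reaches L-position 12 → W
n=14: only reaches 13(W), 11(W), 9(W), 7(W), all W → L
n=15: reaches L-position 14 → W
n=16: only reaches 15(W), 13(W), 11(W), 9(W), all W → L
n=17: reaches L-position 16 → W
n=18: only reaches 17(W), 15(W), 13(W), 11(W), all W → L
n=19: reaches L-position 18 → W
n=20: only reaches 19(W), 17(W), 15(W), 13(W), all W → L
n=21: reaches L-position 20 → W
n=22: only reaches 21(W), 19(W), 17(W), 15(W), all W → L
n=23: reaches L-position 22 → W
n=24: only reaches 23(W), 21(W), 19(W), 17(W), all W → L
n=25: reaches L-position 24 → W
n=26: only reaches 25(W), 23(W), 21(W), 19(W), all W → L
n=27: reaches L-position 26 → W
n=28: only reaches 27(W), 25(W), 23(W), 21(W), all W → L
n=29: reaches L-position 28 → W
From 29, the L positions reachable in one move are: 28, 26, 24, 22. Any move reaching one of these is winning.

Remove 1, leaving 28.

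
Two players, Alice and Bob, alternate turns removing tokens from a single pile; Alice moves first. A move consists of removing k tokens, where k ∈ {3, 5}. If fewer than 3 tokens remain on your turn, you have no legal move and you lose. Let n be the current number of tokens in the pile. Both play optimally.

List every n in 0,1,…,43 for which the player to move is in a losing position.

0, 1, 2, 8, 9, 10, 16, 17, 18, 24, 25, 26, 32, 33, 34, 40, 41, 42

Work bottom-up. With no move the player to move loses. Otherwise the position is W if at least one move leads to an L position for the opponent, and L if every move leads to a W.
n=0: no move → L
n=1: no move → L
n=2: no move → L
n=3: can move to 0, which is L ⇒ W
n=4: can move to 1, which is L ⇒ W
n=5: can move to 2, which is L ⇒ W
n=6: can move to 1, which is L ⇒ W
n=7: can move to 2, which is L ⇒ W
n=8: moves to 5(W), 3(W); every one is W ⇒ L
n=9: moves to 6(W), 4(W); every one is W ⇒ L
n=10: moves to 7(W), 5(W); every one is W ⇒ L
n=11: can move to 8, which is L ⇒ W
n=12: can move to 9, which is L ⇒ W
n=13: can move to 10, which is L ⇒ W
n=14: can move to 9, which is L ⇒ W
n=15: can move to 10, which is L ⇒ W
n=16: moves to 13(W), 11(W); every one is W ⇒ L
n=17: moves to 14(W), 12(W); every one is W ⇒ L
n=18: moves to 15(W), 13(W); every one is W ⇒ L
n=19: can move to 16, which is L ⇒ W
n=20: can move to 17, which is L ⇒ W
n=21: can move to 18, which is L ⇒ W
n=22: can move to 17, which is L ⇒ W
n=23: can move to 18, which is L ⇒ W
n=24: moves to 21(W), 19(W); every one is W ⇒ L
n=25: moves to 22(W), 20(W); every one is W ⇒ L
n=26: moves to 23(W), 21(W); every one is W ⇒ L
n=27: can move to 24, which is L ⇒ W
n=28: can move to 25, which is L ⇒ W
n=29: can move to 26, which is L ⇒ W
n=30: can move to 25, which is L ⇒ W
n=31: can move to 26, which is L ⇒ W
n=32: moves to 29(W), 27(W); every one is W ⇒ L
n=33: moves to 30(W), 28(W); every one is W ⇒ L
n=34: moves to 31(W), 29(W); every one is W ⇒ L
n=35: can move to 32, which is L ⇒ W
n=36: can move to 33, which is L ⇒ W
n=37: can move to 34, which is L ⇒ W
n=38: can move to 33, which is L ⇒ W
n=39: can move to 34, which is L ⇒ W
n=40: moves to 37(W), 35(W); every one is W ⇒ L
n=41: moves to 38(W), 36(W); every one is W ⇒ L
n=42: moves to 39(W), 37(W); every one is W ⇒ L
n=43: can move to 40, which is L ⇒ W
The losing starting values of n are exactly the entries labelled L in this table (18 of them).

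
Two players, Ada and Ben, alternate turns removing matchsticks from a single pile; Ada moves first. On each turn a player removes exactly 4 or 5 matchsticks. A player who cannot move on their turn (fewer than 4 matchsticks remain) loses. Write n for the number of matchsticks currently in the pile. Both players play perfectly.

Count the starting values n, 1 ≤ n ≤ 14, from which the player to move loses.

Work bottom-up. With no move the player to move loses. Otherwise the position is W if at least one move leads to an L position for the opponent, and L if every move leads to a W.
n=0: no move → L
n=1: no move → L
n=2: no move → L
n=3: no move → L
n=4: can move to 0, which is L ⇒ W
n=5: can move to 1, which is L ⇒ W
n=6: can move to 2, which is L ⇒ W
n=7: can move to 3, which is L ⇒ W
n=8: can move to 3, which is L ⇒ W
n=9: moves to 5(W), 4(W); every one is W ⇒ L
n=10: moves to 6(W), 5(W); every one is W ⇒ L
n=11: moves to 7(W), 6(W); every one is W ⇒ L
n=12: moves to 8(W), 7(W); every one is W ⇒ L
n=13: can move to 9, which is L ⇒ W
n=14: can move to 10, which is L ⇒ W
L entries with 1 ≤ n ≤ 14 (n=0 is outside the asked range and is not counted): n = 1, 2, 3, 9, 10, 11, 12; that makes 7.

7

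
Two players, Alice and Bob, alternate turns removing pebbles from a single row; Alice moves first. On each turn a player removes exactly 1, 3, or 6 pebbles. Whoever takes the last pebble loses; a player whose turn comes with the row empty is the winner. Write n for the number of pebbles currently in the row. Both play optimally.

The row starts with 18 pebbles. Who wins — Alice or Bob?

Work bottom-up. With no move the player to move wins. Otherwise the position is W if at least one move leads to an L position for the opponent, and L if every move leads to a W.
n=0: no move; the opponent has just taken the last pebble and therefore loses → W
n=1: →0(W) only, which is W, so L
n=2: →1(L), so W
n=3: →2(W), 0(W) — all W, so L
n=4: →3(L), so W
n=5: →4(W), 2(W) — all W, so L
n=6: →5(L), so W
n=7: →1(L), so W
n=8: →5(L), so W
n=9: →3(L), so W
n=10: →9(W), 7(W), 4(W) — all W, so L
n=11: →10(L), so W
n=12: →11(W), 9(W), 6(W) — all W, so L
n=13: →12(L), so W
n=14: →13(W), 11(W), 8(W) — all W, so L
n=15: →14(L), so W
n=16: →10(L), so W
n=17: →14(L), so W
n=18: →12(L), so W
The starting position 18 is W: Alice should remove 6, leaving 12, handing over an L position.

Alice wins.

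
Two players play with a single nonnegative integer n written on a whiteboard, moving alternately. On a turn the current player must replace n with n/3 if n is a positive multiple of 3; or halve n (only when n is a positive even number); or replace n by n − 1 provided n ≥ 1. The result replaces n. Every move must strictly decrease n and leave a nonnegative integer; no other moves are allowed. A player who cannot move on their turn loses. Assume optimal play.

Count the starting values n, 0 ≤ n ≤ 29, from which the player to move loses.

12

Positions with no move are L. A position that does have a move is losing for the player to move precisely when every available move leads to a winning position for the opponent. Fill in the labels:
n=0: no move → L
n=1: →0(L), so W
n=2: →1(W) only, which is W, so L
n=3: →2(L), so W
n=4: →2(L), so W
n=5: →4(W) only, which is W, so L
n=6: →2(L), so W
n=7: →6(W) only, which is W, so L
n=8: →7(L), so W
n=9: →3(W), 8(W) — all W, so L
n=10: →5(L), so W
n=11: →10(W) only, which is W, so L
n=12: →11(L), so W
n=13: →12(W) only, which is W, so L
n=14: →7(L), so W
n=15: →5(L), so W
n=16: →8(W), 15(W) — all W, so L
n=17: →16(L), so W
n=18: →9(L), so W
n=19: →18(W) only, which is W, so L
n=20: →19(L), so W
n=21: →7(L), so W
n=22: →11(L), so W
n=23: →22(W) only, which is W, so L
n=24: →23(L), so W
n=25: →24(W) only, which is W, so L
n=26: →13(L), so W
n=27: →9(L), so W
n=28: →14(W), 27(W) — all W, so L
n=29: →28(L), so W
L entries with 0 ≤ n ≤ 29: n = 0, 2, 5, 7, 9, 11, 13, 16, 19, 23, 25, 28; that makes 12.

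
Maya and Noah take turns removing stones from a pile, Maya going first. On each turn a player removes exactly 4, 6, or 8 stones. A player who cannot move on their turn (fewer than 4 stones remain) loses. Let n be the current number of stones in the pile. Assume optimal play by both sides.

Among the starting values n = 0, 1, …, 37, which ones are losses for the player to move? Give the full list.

Compute win/loss labels from the base case upward. A position with no move is L. Any other position is W if it can reach an L in one move, else L.
n=0: no move → L
n=1: no move → L
n=2: no move → L
n=3: no move → L
n=4: →0(L), so W
n=5: →1(L), so W
n=6: →2(L), so W
n=7: →3(L), so W
n=8: →2(L), so W
n=9: →3(L), so W
n=10: →2(L), so W
n=11: →3(L), so W
n=12: →8(W), 6(W), 4(W) — all W, so L
n=13: →9(W), 7(W), 5(W) — all W, so L
n=14: →10(W), 8(W), 6(W) — all W, so L
n=15: →11(W), 9(W), 7(W) — all W, so L
n=16: →12(L), so W
n=17: →13(L), so W
n=18: →14(L), so W
n=19: →15(L), so W
n=20: →14(L), so W
n=21: →15(L), so W
n=22: →14(L), so W
n=23: →15(L), so W
n=24: →20(W), 18(W), 16(W) — all W, so L
n=25: →21(W), 19(W), 17(W) — all W, so L
n=26: →22(W), 20(W), 18(W) — all W, so L
n=27: →23(W), 21(W), 19(W) — all W, so L
n=28: →24(L), so W
n=29: →25(L), so W
n=30: →26(L), so W
n=31: →27(L), so W
n=32: →26(L), so W
n=33: →27(L), so W
n=34: →26(L), so W
n=35: →27(L), so W
n=36: →32(W), 30(W), 28(W) — all W, so L
n=37: →33(W), 31(W), 29(W) — all W, so L
Reading off the rows marked L gives the requested list; there are 14 such values of n.

0, 1, 2, 3, 12, 13, 14, 15, 24, 25, 26, 27, 36, 37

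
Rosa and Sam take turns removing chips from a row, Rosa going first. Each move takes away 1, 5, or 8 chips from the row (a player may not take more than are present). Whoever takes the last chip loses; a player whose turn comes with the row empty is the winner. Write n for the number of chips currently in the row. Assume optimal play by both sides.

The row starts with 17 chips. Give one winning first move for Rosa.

Work bottom-up. With no move the player to move wins. Otherwise the position is W if at least one move leads to an L position for the opponent, and L if every move leads to a W.
n=0: no move; the opponent has just taken the last chip and therefore loses → W
n=1: the only move is to 0(W), a W ⇒ L
n=2: can move to 1, which is L ⇒ W
n=3: the only move is to 2(W), a W ⇒ L
n=4: can move to 3, which is L ⇒ W
n=5: moves to 4(W), 0(W); every one is W ⇒ L
n=6: can move to 5, which is L ⇒ W
n=7: moves to 6(W), 2(W); every one is W ⇒ L
n=8: can move to 7, which is L ⇒ W
n=9: can move to 1, which is L ⇒ W
n=10: can move to 5, which is L ⇒ W
n=11: can move to 3, which is L ⇒ W
n=12: can move to 7, which is L ⇒ W
n=13: can move to 5, which is L ⇒ W
n=14: moves to 13(W), 9(W), 6(W); every one is W ⇒ L
n=15: can move to 14, which is L ⇒ W
n=16: moves to 15(W), 11(W), 8(W); every one is W ⇒ L
n=17: can move to 16, which is L ⇒ W
From 17, the L positions reachable in one move are: 16.

Remove 1, leaving 16.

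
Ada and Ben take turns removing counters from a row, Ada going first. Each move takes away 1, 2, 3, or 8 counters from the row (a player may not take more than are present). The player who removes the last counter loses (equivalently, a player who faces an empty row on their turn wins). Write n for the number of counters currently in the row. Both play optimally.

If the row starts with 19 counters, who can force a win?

Use the standard recursion: the mover wins at a terminal position; elsewhere, the mover wins exactly when some move hands the opponent an L position.
n=0: no move; the opponent has just taken the last counter and therefore loses → W
n=1: →0(W) only, which is W, so L
n=2: →1(L), so W
n=3: →1(L), so W
n=4: →1(L), so W
n=5: →4(W), 3(W), 2(W) — all W, so L
n=6: →5(L), so W
n=7: →5(L), so W
n=8: →5(L), so W
n=9: →1(L), so W
n=10: →9(W), 8(W), 7(W), 2(W) — all W, so L
n=11: →10(L), so W
n=12: →10(L), so W
n=13: →10(L), so W
n=14: →13(W), 12(W), 11(W), 6(W) — all W, so L
n=15: →14(L), so W
n=16: →14(L), so W
n=17: →14(L), so W
n=18: →10(L), so W
n=19: →18(W), 17(W), 16(W), 11(W) — all W, so L
Every move from 19 reaches a W position, so the mover loses.

Ben wins.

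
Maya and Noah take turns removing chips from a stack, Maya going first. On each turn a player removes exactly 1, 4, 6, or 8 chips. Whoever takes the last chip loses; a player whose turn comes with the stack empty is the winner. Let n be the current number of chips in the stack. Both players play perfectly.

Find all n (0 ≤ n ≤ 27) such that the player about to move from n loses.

1, 3, 6, 8, 13, 15, 18, 20, 25, 27

Compute win/loss labels from the base case upward. A position with no move is W. Any other position is W if it can reach an L in one move, else L.
n=0: no move; the opponent has just taken the last chip and therefore loses → W
n=1: L (sole option 0(W) is W)
n=2: W (go to 1, an L position)
n=3: L (sole option 2(W) is W)
n=4: W (go to 3, an L position)
n=5: W (go to 1, an L position)
n=6: L (options 5(W), 2(W), 0(W) are all W)
n=7: W (go to 6, an L position)
n=8: L (options 7(W), 4(W), 2(W), 0(W) are all W)
n=9: W (go to 8, an L position)
n=10: W (go to 6, an L position)
n=11: W (go to 3, an L position)
n=12: W (go to 8, an L position)
n=13: L (options 12(W), 9(W), 7(W), 5(W) are all W)
n=14: W (go to 13, an L position)
n=15: L (options 14(W), 11(W), 9(W), 7(W) are all W)
n=16: W (go to 15, an L position)
n=17: W (go to 13, an L position)
n=18: L (options 17(W), 14(W), 12(W), 10(W) are all W)
n=19: W (go to 18, an L position)
n=20: L (options 19(W), 16(W), 14(W), 12(W) are all W)
n=21: W (go to 20, an L position)
n=22: W (go to 18, an L position)
n=23: W (go to 15, an L position)
n=24: W (go to 20, an L position)
n=25: L (options 24(W), 21(W), 19(W), 17(W) are all W)
n=26: W (go to 25, an L position)
n=27: L (options 26(W), 23(W), 21(W), 19(W) are all W)
Reading off the rows marked L gives the requested list; there are 10 such values of n.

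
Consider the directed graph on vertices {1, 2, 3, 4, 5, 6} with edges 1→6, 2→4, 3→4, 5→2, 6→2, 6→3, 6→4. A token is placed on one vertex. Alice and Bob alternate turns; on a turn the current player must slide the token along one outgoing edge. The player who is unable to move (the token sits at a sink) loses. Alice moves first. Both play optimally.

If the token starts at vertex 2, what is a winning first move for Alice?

Move to 4.

Compute win/loss labels from the base case upward. A position with no move is L. Any other position is W if it can reach an L in one move, else L.
Every edge goes from a vertex to one that appears earlier in the order 4, 2, 3, 6, 1, 5, so processing vertices in that order labels each vertex after all of its successors.
4: no outgoing edge → L
2: →4(L), so W
3: →4(L), so W
6: →4(L), so W
1: →6(W) only, which is W, so L
5: →2(W) only, which is W, so L
From 2, the L positions reachable in one move are: 4.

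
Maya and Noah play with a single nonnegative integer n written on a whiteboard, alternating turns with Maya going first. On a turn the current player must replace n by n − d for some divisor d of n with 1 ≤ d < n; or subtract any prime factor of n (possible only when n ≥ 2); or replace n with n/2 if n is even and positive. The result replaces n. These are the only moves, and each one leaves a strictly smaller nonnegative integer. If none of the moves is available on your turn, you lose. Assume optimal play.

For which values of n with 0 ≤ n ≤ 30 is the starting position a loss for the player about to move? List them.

Work bottom-up. With no move the player to move loses. Otherwise the position is W if at least one move leads to an L position for the opponent, and L if every move leads to a W.
n=0: no move → L
n=1: no move → L
n=2: →0(L), so W
n=3: →0(L), so W
n=4: →2(W), 3(W) — all W, so L
n=5: →0(L), so W
n=6: →4(L), so W
n=7: →0(L), so W
n=8: →4(L), so W
n=9: →6(W), 8(W) — all W, so L
n=10: →9(L), so W
n=11: →0(L), so W
n=12: →9(L), so W
n=13: →0(L), so W
n=14: →7(W), 12(W), 13(W) — all W, so L
n=15: →14(L), so W
n=16: →14(L), so W
n=17: →0(L), so W
n=18: →9(L), so W
n=19: →0(L), so W
n=20: →10(W), 15(W), 16(W), 18(W), 19(W) — all W, so L
n=21: →14(L), so W
n=22: →20(L), so W
n=23: →0(L), so W
n=24: →20(L), so W
n=25: →20(L), so W
n=26: →13(W), 24(W), 25(W) — all W, so L
n=27: →26(L), so W
n=28: →14(L), so W
n=29: →0(L), so W
n=30: →20(L), so W
Reading off the rows marked L gives the requested list; there are 7 such values of n.

0, 1, 4, 9, 14, 20, 26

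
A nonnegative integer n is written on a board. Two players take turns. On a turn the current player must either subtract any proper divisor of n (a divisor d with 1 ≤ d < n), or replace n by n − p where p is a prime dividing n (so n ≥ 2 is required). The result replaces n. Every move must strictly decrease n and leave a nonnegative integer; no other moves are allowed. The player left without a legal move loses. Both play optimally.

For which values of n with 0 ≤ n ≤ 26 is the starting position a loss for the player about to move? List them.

0, 1, 4, 9, 14, 20, 26

Compute win/loss labels from the base case upward. A position with no move is L. Any other position is W if it can reach an L in one move, else L.
n=0: no move → L
n=1: no move → L
n=2: W (go to 0, an L position)
n=3: W (go to 0, an L position)
n=4: L (options 2(W), 3(W) are all W)
n=5: W (go to 0, an L position)
n=6: W (go to 4, an L position)
n=7: W (go to 0, an L position)
n=8: W (go to 4, an L position)
n=9: L (options 6(W), 8(W) are all W)
n=10: W (go to 9, an L position)
n=11: W (go to 0, an L position)
n=12: W (go to 9, an L position)
n=13: W (go to 0, an L position)
n=14: L (options 7(W), 12(W), 13(W) are all W)
n=15: W (go to 14, an L position)
n=16: W (go to 14, an L position)
n=17: W (go to 0, an L position)
n=18: W (go to 9, an L position)
n=19: W (go to 0, an L position)
n=20: L (options 10(W), 15(W), 16(W), 18(W), 19(W) are all W)
n=21: W (go to 14, an L position)
n=22: W (go to 20, an L position)
n=23: W (go to 0, an L position)
n=24: W (go to 20, an L position)
n=25: W (go to 20, an L position)
n=26: L (options 13(W), 24(W), 25(W) are all W)
Reading off the rows marked L gives the requested list; there are 7 such values of n.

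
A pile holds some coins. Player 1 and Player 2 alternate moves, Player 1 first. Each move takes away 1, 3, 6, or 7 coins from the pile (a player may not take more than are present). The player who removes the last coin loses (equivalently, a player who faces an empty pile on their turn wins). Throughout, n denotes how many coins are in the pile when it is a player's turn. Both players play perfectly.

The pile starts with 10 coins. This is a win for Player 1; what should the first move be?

Remove 7, leaving 3.

Build the W/L table. Terminal = W. A non-terminal position is W if it has a move to some L; otherwise it is L.
n=0: no move; the opponent has just taken the last coin and therefore loses → W
n=1: →0(W) only, which is W, so L
n=2: →1(L), so W
n=3: →2(W), 0(W) — all W, so L
n=4: →3(L), so W
n=5: →4(W), 2(W) — all W, so L
n=6: →5(L), so W
n=7: →1(L), so W
n=8: →5(L), so W
n=9: →3(L), so W
n=10: →3(L), so W
From 10, the L positions reachable in one move are: 3.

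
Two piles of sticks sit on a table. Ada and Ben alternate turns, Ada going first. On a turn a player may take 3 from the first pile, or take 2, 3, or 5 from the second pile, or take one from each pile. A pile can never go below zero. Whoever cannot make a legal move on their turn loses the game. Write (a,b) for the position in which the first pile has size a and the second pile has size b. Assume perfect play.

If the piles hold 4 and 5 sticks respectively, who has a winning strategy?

Use the standard recursion: the mover loses at a terminal position; elsewhere, the mover wins exactly when some move hands the opponent an L position.
No move ever increases a pile, so every position that can arise here has a ≤ 4 and b ≤ 5; it is enough to label the cells with 0 ≤ a ≤ 4 and 0 ≤ b ≤ 5.
Every move lowers a or b (never raises either), so fill the grid row by row in increasing a, and left to right within a row: each cell's successors are then already labelled.
      b=0  b=1  b=2  b=3  b=4  b=5
a=0:    L    L    W    W    W    W
a=1:    L    W    W    W    L    W
a=2:    L    W    W    W    L    W
a=3:    W    W    L    L    W    W
a=4:    W    L    L    W    W    W
Cells with no legal move (terminal, hence L): (0,0), (0,1), (1,0), (2,0).
The remaining L cells, each justified by listing all of its moves:
(1,4): →(1,2)(W), (1,1)(W), (0,3)(W) — all W, so L
(2,4): →(2,2)(W), (2,1)(W), (1,3)(W) — all W, so L
(3,2): →(0,2)(W), (3,0)(W), (2,1)(W) — all W, so L
(3,3): →(0,3)(W), (3,1)(W), (3,0)(W), (2,2)(W) — all W, so L
(4,1): →(1,1)(W), (3,0)(W) — all W, so L
(4,2): →(1,2)(W), (4,0)(W), (3,1)(W) — all W, so L
Every other cell has at least one move into one of the L cells above, so it is W.
The starting position (4,5) is W: Ada should move to (4,2), handing over an L position.

Ada wins.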